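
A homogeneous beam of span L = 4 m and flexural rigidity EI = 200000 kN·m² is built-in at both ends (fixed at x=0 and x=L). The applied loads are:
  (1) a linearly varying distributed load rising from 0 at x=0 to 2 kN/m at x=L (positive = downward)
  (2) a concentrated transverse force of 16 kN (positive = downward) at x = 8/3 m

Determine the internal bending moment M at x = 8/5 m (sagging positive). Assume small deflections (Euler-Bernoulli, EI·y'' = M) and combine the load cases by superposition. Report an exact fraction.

Load 1 — triangular load w₀=2 kN/m (0→w₀ over full span):
  M_1 = 3w₀Lx/20 - w₀L²/30 - w₀x³/(6L) = 3·2·4·(8/5)/20 - 2·4²/30 - 2·(8/5)³/(6·4) = 64/125 kN·m
Load 2 — point force P=16 kN at a=8/3 m (b=L-a=4/3):
  M_2 = Pb²(3a+b)x/L³ - Pab²/L²  [x≤a] = 16·(4/3)²·(3·(8/3)+(4/3))·(8/5)/4³ - 16·(8/3)·(4/3)²/4² = 256/135 kN·m
Superposition: M = Σ M_i = 8128/3375 kN·m ≈ 2.408296 kN·m

M(8/5) = 8128/3375 kN·m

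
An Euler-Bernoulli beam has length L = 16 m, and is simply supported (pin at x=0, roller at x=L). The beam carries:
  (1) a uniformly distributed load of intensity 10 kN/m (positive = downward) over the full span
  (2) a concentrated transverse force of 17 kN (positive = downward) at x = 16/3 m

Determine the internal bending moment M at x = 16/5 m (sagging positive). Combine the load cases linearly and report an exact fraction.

M(16/5) = 3616/15 kN·m

Load 1 — uniform load w=10 kN/m over full span:
  M_1 = wx(L-x)/2 = 10·(16/5)·(16-(16/5))/2 = 1024/5 kN·m
Load 2 — point force P=17 kN at a=16/3 m (b=L-a=32/3):
  M_2 = Pbx/L  [x≤a] = 17·(32/3)·(16/5)/16 = 544/15 kN·m
Superposition: M = Σ M_i = 3616/15 kN·m ≈ 241.066667 kN·m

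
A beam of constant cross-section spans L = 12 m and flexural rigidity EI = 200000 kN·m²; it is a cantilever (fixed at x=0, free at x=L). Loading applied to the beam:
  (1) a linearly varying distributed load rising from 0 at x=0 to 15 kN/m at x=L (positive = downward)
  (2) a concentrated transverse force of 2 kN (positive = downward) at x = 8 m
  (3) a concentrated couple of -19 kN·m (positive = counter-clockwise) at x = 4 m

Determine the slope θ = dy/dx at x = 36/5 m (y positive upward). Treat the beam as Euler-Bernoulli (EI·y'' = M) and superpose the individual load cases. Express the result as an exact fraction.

Load 1 — triangular load w₀=15 kN/m (0→w₀ over full span):
  θ_1 = (w₀Lx²/4-w₀L²x/3-w₀x⁴/(24L))/EI = (15·12·(36/5)²/4-15·12²·(36/5)/3-15·(36/5)⁴/(24·12))/200000 = -46737/3125000 rad
Load 2 — point force P=2 kN at a=8 m (b=L-a=4):
  θ_2 = -Px(2a-x)/(2EI)  [x≤a] = -2·(36/5)·(2·8-(36/5))/(2·200000) = -99/312500 rad
Load 3 — applied couple M₀=-19 kN·m at a=4 m (b=L-a=8):
  θ_3 = M₀a/EI  [x>a] = (-19)·4/200000 = -19/50000 rad
Superposition: θ = Σ θ_i = -97829/6250000 rad ≈ -0.015653 rad

θ(36/5) = -97829/6250000 rad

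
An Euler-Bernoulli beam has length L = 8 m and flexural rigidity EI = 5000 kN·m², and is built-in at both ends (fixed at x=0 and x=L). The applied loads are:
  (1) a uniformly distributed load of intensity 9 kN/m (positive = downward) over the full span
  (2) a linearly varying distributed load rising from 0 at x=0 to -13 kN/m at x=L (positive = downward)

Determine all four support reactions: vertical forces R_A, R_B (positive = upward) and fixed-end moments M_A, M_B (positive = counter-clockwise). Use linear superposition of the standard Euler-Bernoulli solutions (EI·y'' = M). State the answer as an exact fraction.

R_A = 102/5 kN, M_A = 304/15 kN·m, R_B = -2/5 kN, M_B = -32/5 kN·m

Load 1 — uniform load w=9 kN/m over full span:
  R_A = wL/2 = 9·8/2 = 36 kN
  M_A = wL²/12 = 9·8²/12 = 48 kN·m
  R_B = wL/2 = 9·8/2 = 36 kN
  M_B = -wL²/12 = -9·8²/12 = -48 kN·m
Load 2 — triangular load w₀=-13 kN/m (0→w₀ over full span):
  R_A = 3w₀L/20 = 3·(-13)·8/20 = -78/5 kN
  M_A = w₀L²/30 = (-13)·8²/30 = -416/15 kN·m
  R_B = 7w₀L/20 = 7·(-13)·8/20 = -182/5 kN
  M_B = -w₀L²/20 = -(-13)·8²/20 = 208/5 kN·m
Superposition: R_A = 102/5 kN, M_A = 304/15 kN·m, R_B = -2/5 kN, M_B = -32/5 kN·m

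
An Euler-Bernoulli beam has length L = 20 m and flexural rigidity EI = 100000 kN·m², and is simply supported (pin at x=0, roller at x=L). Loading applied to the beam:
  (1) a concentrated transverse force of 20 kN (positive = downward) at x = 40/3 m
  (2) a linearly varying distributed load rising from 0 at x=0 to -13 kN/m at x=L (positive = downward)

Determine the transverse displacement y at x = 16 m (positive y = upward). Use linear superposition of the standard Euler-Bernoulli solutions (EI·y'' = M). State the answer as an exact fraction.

y(16) = 418924/6328125 m

Load 1 — point force P=20 kN at a=40/3 m (b=L-a=20/3):
  y_1 = -Pa(L-x)(2Lx-a²-x²)/(6LEI)  [x>a] = -20·(40/3)·(20-16)·(2·20·16-(40/3)²-16²)/(6·20·100000) = -928/50625 m
Load 2 — triangular load w₀=-13 kN/m (0→w₀ over full span):
  y_2 = -w₀x(7L⁴-10L²x²+3x⁴)/(360LEI) = -(-13)·16·(7·20⁴-10·20²·16²+3·16⁴)/(360·20·100000) = 6604/78125 m
Superposition: y = Σ y_i = 418924/6328125 m ≈ 0.066200 m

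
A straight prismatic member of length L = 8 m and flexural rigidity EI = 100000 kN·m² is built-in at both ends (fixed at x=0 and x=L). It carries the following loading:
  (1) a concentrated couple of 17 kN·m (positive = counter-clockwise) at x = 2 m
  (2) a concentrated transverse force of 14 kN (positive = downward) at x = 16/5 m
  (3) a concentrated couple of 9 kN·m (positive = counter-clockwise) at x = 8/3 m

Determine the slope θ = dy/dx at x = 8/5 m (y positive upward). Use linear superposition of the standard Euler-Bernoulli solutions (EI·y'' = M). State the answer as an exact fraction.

θ(8/5) = -3213/78125000 rad

Load 1 — applied couple M₀=17 kN·m at a=2 m (b=L-a=6):
  θ_1 = (R_Ax²/2 - M_Ax)/EI  [x≤a] with R_A=153/64, M_A=-51/16 = ((153/64)·(8/5)²/2 - (-51/16)·(8/5))/100000 = 51/625000 rad
Load 2 — point force P=14 kN at a=16/5 m (b=L-a=24/5):
  θ_2 = -Pb²x(2aL-(3a+b)x)/(2L³EI)  [x≤a] = -14·(24/5)²·(8/5)·(2·(16/5)·8-(3·(16/5)+(24/5))·(8/5))/(2·8³·100000) = -1386/9765625 rad
Load 3 — applied couple M₀=9 kN·m at a=8/3 m (b=L-a=16/3):
  θ_3 = (R_Ax²/2 - M_Ax)/EI  [x≤a] with R_A=3/2, M_A=0 = ((3/2)·(8/5)²/2 - 0·(8/5))/100000 = 3/156250 rad
Superposition: θ = Σ θ_i = -3213/78125000 rad ≈ -0.000041 rad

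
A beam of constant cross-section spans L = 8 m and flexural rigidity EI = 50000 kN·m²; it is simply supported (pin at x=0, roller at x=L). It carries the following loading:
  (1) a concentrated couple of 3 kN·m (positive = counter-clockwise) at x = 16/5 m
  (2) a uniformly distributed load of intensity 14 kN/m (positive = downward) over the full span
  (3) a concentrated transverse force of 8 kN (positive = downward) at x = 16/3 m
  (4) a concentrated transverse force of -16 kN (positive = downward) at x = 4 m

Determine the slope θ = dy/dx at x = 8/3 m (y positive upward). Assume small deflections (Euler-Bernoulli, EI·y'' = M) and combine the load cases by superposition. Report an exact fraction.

θ(8/3) = -61963/25312500 rad

Load 1 — applied couple M₀=3 kN·m at a=16/5 m (b=L-a=24/5):
  θ_1 = (M₀x²/(2L)+C₁)/EI  [x≤a] with C₁=M₀(3b²-L²)/(6L)=8/25 = (3·(8/3)²/(2·8)+(8/25))/50000 = 31/937500 rad
Load 2 — uniform load w=14 kN/m over full span:
  θ_2 = -w(L³-6Lx²+4x³)/(24EI) = -14·(8³-6·8·(8/3)²+4·(8/3)³)/(24·50000) = -728/253125 rad
Load 3 — point force P=8 kN at a=16/3 m (b=L-a=8/3):
  θ_3 = -Pb(L²-b²-3x²)/(6LEI)  [x≤a] = -8·(8/3)·(8²-(8/3)²-3·(8/3)²)/(6·8·50000) = -16/50625 rad
Load 4 — point force P=-16 kN at a=4 m (b=L-a=4):
  θ_4 = -Pb(L²-b²-3x²)/(6LEI)  [x≤a] = -(-16)·4·(8²-4²-3·(8/3)²)/(6·8·50000) = 4/5625 rad
Superposition: θ = Σ θ_i = -61963/25312500 rad ≈ -0.002448 rad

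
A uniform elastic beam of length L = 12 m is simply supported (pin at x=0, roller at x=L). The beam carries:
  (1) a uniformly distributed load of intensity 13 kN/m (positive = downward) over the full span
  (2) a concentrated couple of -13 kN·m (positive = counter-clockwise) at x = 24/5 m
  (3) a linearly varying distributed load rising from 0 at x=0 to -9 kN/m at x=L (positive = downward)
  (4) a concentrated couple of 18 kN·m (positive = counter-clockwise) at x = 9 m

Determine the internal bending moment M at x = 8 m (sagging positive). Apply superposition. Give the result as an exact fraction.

M(8) = 433/3 kN·m

Load 1 — uniform load w=13 kN/m over full span:
  M_1 = wx(L-x)/2 = 13·8·(12-8)/2 = 208 kN·m
Load 2 — applied couple M₀=-13 kN·m at a=24/5 m (b=L-a=36/5):
  M_2 = M₀x/L - M₀  [x>a] = (-13)·8/12 - (-13) = 13/3 kN·m
Load 3 — triangular load w₀=-9 kN/m (0→w₀ over full span):
  M_3 = w₀Lx/6 - w₀x³/(6L) = (-9)·12·8/6 - (-9)·8³/(6·12) = -80 kN·m
Load 4 — applied couple M₀=18 kN·m at a=9 m (b=L-a=3):
  M_4 = M₀x/L  [x≤a] = 18·8/12 = 12 kN·m
Superposition: M = Σ M_i = 433/3 kN·m ≈ 144.333333 kN·m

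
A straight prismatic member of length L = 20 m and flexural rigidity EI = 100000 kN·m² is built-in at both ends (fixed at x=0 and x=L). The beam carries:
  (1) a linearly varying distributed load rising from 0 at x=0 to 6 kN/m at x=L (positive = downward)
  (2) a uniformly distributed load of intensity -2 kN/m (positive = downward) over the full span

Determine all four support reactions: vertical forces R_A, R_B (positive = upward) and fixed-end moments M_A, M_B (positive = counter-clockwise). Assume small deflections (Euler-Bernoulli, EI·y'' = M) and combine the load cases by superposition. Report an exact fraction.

Load 1 — triangular load w₀=6 kN/m (0→w₀ over full span):
  R_A = 3w₀L/20 = 3·6·20/20 = 18 kN
  M_A = w₀L²/30 = 6·20²/30 = 80 kN·m
  R_B = 7w₀L/20 = 7·6·20/20 = 42 kN
  M_B = -w₀L²/20 = -6·20²/20 = -120 kN·m
Load 2 — uniform load w=-2 kN/m over full span:
  R_A = wL/2 = (-2)·20/2 = -20 kN
  M_A = wL²/12 = (-2)·20²/12 = -200/3 kN·m
  R_B = wL/2 = (-2)·20/2 = -20 kN
  M_B = -wL²/12 = -(-2)·20²/12 = 200/3 kN·m
Superposition: R_A = -2 kN, M_A = 40/3 kN·m, R_B = 22 kN, M_B = -160/3 kN·m

R_A = -2 kN, M_A = 40/3 kN·m, R_B = 22 kN, M_B = -160/3 kN·m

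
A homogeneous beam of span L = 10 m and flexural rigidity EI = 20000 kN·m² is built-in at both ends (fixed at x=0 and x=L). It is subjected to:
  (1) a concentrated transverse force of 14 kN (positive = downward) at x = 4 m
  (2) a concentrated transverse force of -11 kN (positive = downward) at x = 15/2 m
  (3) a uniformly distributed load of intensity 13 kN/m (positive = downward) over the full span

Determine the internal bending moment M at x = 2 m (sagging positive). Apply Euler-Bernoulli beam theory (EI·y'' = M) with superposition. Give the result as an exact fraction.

M(2) = -55567/12000 kN·m

Load 1 — point force P=14 kN at a=4 m (b=L-a=6):
  M_1 = Pb²(3a+b)x/L³ - Pab²/L²  [x≤a] = 14·6²·(3·4+6)·2/10³ - 14·4·6²/10² = -252/125 kN·m
Load 2 — point force P=-11 kN at a=15/2 m (b=L-a=5/2):
  M_2 = Pb²(3a+b)x/L³ - Pab²/L²  [x≤a] = (-11)·(5/2)²·(3·(15/2)+(5/2))·2/10³ - (-11)·(15/2)·(5/2)²/10² = 55/32 kN·m
Load 3 — uniform load w=13 kN/m over full span:
  M_3 = wLx/2 - wL²/12 - wx²/2 = 13·10·2/2 - 13·10²/12 - 13·2²/2 = -13/3 kN·m
Superposition: M = Σ M_i = -55567/12000 kN·m ≈ -4.630583 kN·m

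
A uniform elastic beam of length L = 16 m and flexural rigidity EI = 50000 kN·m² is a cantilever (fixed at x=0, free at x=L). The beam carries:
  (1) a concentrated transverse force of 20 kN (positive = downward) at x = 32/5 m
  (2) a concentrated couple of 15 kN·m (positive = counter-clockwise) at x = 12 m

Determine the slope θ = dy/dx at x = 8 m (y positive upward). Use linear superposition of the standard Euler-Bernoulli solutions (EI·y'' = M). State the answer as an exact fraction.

θ(8) = -181/31250 rad

Load 1 — point force P=20 kN at a=32/5 m (b=L-a=48/5):
  θ_1 = -Pa²/(2EI)  [x>a] = -20·(32/5)²/(2·50000) = -128/15625 rad
Load 2 — applied couple M₀=15 kN·m at a=12 m (b=L-a=4):
  θ_2 = M₀x/EI  [x≤a] = 15·8/50000 = 3/1250 rad
Superposition: θ = Σ θ_i = -181/31250 rad ≈ -0.005792 rad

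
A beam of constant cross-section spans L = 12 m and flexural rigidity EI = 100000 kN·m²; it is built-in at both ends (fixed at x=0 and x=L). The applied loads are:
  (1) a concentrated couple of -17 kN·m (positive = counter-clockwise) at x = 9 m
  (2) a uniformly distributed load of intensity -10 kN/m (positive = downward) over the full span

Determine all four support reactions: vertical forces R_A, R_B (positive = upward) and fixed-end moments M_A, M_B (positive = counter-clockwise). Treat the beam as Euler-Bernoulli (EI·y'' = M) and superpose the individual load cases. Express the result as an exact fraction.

R_A = -1971/32 kN, M_A = -2005/16 kN·m, R_B = -1869/32 kN, M_B = 1971/16 kN·m

Load 1 — applied couple M₀=-17 kN·m at a=9 m (b=L-a=3):
  R_A = 6M₀ab/L³ = 6·(-17)·9·3/12³ = -51/32 kN
  M_A = M₀b(2a-b)/L² = (-17)·3·(2·9-3)/12² = -85/16 kN·m
  R_B = -6M₀ab/L³ = -6·(-17)·9·3/12³ = 51/32 kN
  M_B = M₀a(2b-a)/L² = (-17)·9·(2·3-9)/12² = 51/16 kN·m
Load 2 — uniform load w=-10 kN/m over full span:
  R_A = wL/2 = (-10)·12/2 = -60 kN
  M_A = wL²/12 = (-10)·12²/12 = -120 kN·m
  R_B = wL/2 = (-10)·12/2 = -60 kN
  M_B = -wL²/12 = -(-10)·12²/12 = 120 kN·m
Superposition: R_A = -1971/32 kN, M_A = -2005/16 kN·m, R_B = -1869/32 kN, M_B = 1971/16 kN·m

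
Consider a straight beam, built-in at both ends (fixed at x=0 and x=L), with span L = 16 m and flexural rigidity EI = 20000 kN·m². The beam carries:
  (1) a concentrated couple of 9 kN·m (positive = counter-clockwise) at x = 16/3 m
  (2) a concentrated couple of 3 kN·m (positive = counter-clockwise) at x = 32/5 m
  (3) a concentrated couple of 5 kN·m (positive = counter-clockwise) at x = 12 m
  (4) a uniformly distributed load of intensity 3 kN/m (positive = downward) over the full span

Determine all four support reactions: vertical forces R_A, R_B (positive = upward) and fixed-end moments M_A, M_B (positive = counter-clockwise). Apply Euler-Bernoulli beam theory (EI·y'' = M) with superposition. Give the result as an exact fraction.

Load 1 — applied couple M₀=9 kN·m at a=16/3 m (b=L-a=32/3):
  R_A = 6M₀ab/L³ = 6·9·(16/3)·(32/3)/16³ = 3/4 kN
  M_A = M₀b(2a-b)/L² = 9·(32/3)·(2·(16/3)-(32/3))/16² = 0 kN·m
  R_B = -6M₀ab/L³ = -6·9·(16/3)·(32/3)/16³ = -3/4 kN
  M_B = M₀a(2b-a)/L² = 9·(16/3)·(2·(32/3)-(16/3))/16² = 3 kN·m
Load 2 — applied couple M₀=3 kN·m at a=32/5 m (b=L-a=48/5):
  R_A = 6M₀ab/L³ = 6·3·(32/5)·(48/5)/16³ = 27/100 kN
  M_A = M₀b(2a-b)/L² = 3·(48/5)·(2·(32/5)-(48/5))/16² = 9/25 kN·m
  R_B = -6M₀ab/L³ = -6·3·(32/5)·(48/5)/16³ = -27/100 kN
  M_B = M₀a(2b-a)/L² = 3·(32/5)·(2·(48/5)-(32/5))/16² = 24/25 kN·m
Load 3 — applied couple M₀=5 kN·m at a=12 m (b=L-a=4):
  R_A = 6M₀ab/L³ = 6·5·12·4/16³ = 45/128 kN
  M_A = M₀b(2a-b)/L² = 5·4·(2·12-4)/16² = 25/16 kN·m
  R_B = -6M₀ab/L³ = -6·5·12·4/16³ = -45/128 kN
  M_B = M₀a(2b-a)/L² = 5·12·(2·4-12)/16² = -15/16 kN·m
Load 4 — uniform load w=3 kN/m over full span:
  R_A = wL/2 = 3·16/2 = 24 kN
  M_A = wL²/12 = 3·16²/12 = 64 kN·m
  R_B = wL/2 = 3·16/2 = 24 kN
  M_B = -wL²/12 = -3·16²/12 = -64 kN·m
Superposition: R_A = 81189/3200 kN, M_A = 26369/400 kN·m, R_B = 72411/3200 kN, M_B = -24391/400 kN·m

R_A = 81189/3200 kN, M_A = 26369/400 kN·m, R_B = 72411/3200 kN, M_B = -24391/400 kN·m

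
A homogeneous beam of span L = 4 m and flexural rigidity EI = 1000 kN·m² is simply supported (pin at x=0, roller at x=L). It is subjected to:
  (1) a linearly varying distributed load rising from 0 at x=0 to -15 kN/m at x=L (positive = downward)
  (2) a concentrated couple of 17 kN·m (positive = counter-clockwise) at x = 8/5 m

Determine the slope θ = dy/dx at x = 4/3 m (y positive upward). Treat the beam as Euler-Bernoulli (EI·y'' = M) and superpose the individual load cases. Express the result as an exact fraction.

Load 1 — triangular load w₀=-15 kN/m (0→w₀ over full span):
  θ_1 = -w₀(7L⁴-30L²x²+15x⁴)/(360LEI) = -(-15)·(7·4⁴-30·4²·(4/3)²+15·(4/3)⁴)/(360·4·1000) = 104/10125 rad
Load 2 — applied couple M₀=17 kN·m at a=8/5 m (b=L-a=12/5):
  θ_2 = (M₀x²/(2L)+C₁)/EI  [x≤a] with C₁=M₀(3b²-L²)/(6L)=68/75 = (17·(4/3)²/(2·4)+(68/75))/1000 = 527/112500 rad
Superposition: θ = Σ θ_i = 15143/1012500 rad ≈ 0.014956 rad

θ(4/3) = 15143/1012500 rad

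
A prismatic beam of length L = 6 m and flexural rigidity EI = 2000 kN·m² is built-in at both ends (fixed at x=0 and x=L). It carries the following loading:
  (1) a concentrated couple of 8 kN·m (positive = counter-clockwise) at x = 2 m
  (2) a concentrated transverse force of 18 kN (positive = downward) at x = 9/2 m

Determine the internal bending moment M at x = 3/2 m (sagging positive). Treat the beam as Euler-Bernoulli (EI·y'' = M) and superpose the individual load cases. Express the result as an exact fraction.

M(3/2) = 175/96 kN·m

Load 1 — applied couple M₀=8 kN·m at a=2 m (b=L-a=4):
  M_1 = R_Ax - M_A  [x≤a] with R_A=16/9, M_A=0 = (16/9)·(3/2) - 0 = 8/3 kN·m
Load 2 — point force P=18 kN at a=9/2 m (b=L-a=3/2):
  M_2 = Pb²(3a+b)x/L³ - Pab²/L²  [x≤a] = 18·(3/2)²·(3·(9/2)+(3/2))·(3/2)/6³ - 18·(9/2)·(3/2)²/6² = -27/32 kN·m
Superposition: M = Σ M_i = 175/96 kN·m ≈ 1.822917 kN·m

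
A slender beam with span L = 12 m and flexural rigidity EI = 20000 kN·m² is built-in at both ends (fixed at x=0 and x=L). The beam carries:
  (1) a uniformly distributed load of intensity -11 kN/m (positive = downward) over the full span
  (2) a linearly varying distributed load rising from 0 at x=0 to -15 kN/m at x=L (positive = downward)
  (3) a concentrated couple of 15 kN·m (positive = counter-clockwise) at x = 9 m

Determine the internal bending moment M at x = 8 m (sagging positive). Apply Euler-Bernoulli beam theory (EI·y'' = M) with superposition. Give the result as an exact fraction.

M(8) = -3589/48 kN·m

Load 1 — uniform load w=-11 kN/m over full span:
  M_1 = wLx/2 - wL²/12 - wx²/2 = (-11)·12·8/2 - (-11)·12²/12 - (-11)·8²/2 = -44 kN·m
Load 2 — triangular load w₀=-15 kN/m (0→w₀ over full span):
  M_2 = 3w₀Lx/20 - w₀L²/30 - w₀x³/(6L) = 3·(-15)·12·8/20 - (-15)·12²/30 - (-15)·8³/(6·12) = -112/3 kN·m
Load 3 — applied couple M₀=15 kN·m at a=9 m (b=L-a=3):
  M_3 = R_Ax - M_A  [x≤a] with R_A=45/32, M_A=75/16 = (45/32)·8 - (75/16) = 105/16 kN·m
Superposition: M = Σ M_i = -3589/48 kN·m ≈ -74.770833 kN·m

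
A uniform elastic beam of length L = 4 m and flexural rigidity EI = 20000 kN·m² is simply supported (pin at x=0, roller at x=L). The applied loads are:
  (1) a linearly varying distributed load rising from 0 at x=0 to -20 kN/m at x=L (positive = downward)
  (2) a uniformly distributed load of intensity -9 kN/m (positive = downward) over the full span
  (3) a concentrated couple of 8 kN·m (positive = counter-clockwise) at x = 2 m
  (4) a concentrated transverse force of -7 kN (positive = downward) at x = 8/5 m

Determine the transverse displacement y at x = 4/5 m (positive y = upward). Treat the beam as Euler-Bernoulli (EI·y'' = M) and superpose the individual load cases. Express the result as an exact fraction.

Load 1 — triangular load w₀=-20 kN/m (0→w₀ over full span):
  y_1 = -w₀x(7L⁴-10L²x²+3x⁴)/(360LEI) = -(-20)·(4/5)·(7·4⁴-10·4²·(4/5)²+3·(4/5)⁴)/(360·4·20000) = 5504/5859375 m
Load 2 — uniform load w=-9 kN/m over full span:
  y_2 = -wx(L³-2Lx²+x³)/(24EI) = -(-9)·(4/5)·(4³-2·4·(4/5)²+(4/5)³)/(24·20000) = 348/390625 m
Load 3 — applied couple M₀=8 kN·m at a=2 m (b=L-a=2):
  y_3 = (M₀x³/(6L)+C₁x)/EI  [x≤a] with C₁=M₀(3b²-L²)/(6L)=-4/3 = (8·(4/5)³/(6·4)+(-4/3)·(4/5))/20000 = -7/156250 m
Load 4 — point force P=-7 kN at a=8/5 m (b=L-a=12/5):
  y_4 = -Pbx(L²-b²-x²)/(6LEI)  [x≤a] = -(-7)·(12/5)·(4/5)·(4²-(12/5)²-(4/5)²)/(6·4·20000) = 21/78125 m
Superposition: y = Σ y_i = 24073/11718750 m ≈ 0.002054 m

y(4/5) = 24073/11718750 m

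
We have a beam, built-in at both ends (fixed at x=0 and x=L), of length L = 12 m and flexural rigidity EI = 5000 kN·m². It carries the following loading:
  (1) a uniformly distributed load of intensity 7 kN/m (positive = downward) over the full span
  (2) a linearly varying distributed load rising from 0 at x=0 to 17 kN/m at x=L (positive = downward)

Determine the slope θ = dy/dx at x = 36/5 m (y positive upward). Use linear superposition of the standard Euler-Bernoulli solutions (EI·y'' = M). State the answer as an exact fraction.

θ(36/5) = 7452/390625 rad

Load 1 — uniform load w=7 kN/m over full span:
  θ_1 = -wx(L-x)(L-2x)/(12EI) = -7·(36/5)·(12-(36/5))·(12-2·(36/5))/(12·5000) = 756/78125 rad
Load 2 — triangular load w₀=17 kN/m (0→w₀ over full span):
  θ_2 = -w₀(2x(L-x)(L-2x)(x+2L)+x²(L-x)²)/(120LEI) = -17·(2·(36/5)·(12-(36/5))·(12-2·(36/5))·((36/5)+2·12)+(36/5)²·(12-(36/5))²)/(120·12·5000) = 3672/390625 rad
Superposition: θ = Σ θ_i = 7452/390625 rad ≈ 0.019077 rad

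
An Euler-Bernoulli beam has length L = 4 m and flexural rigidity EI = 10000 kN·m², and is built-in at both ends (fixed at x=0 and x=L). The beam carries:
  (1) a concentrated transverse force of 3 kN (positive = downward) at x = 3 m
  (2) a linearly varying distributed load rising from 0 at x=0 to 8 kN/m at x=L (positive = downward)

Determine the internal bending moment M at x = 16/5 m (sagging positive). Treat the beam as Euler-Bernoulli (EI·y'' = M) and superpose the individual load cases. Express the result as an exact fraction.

Load 1 — point force P=3 kN at a=3 m (b=L-a=1):
  M_1 = Pa²(a+3b)(L-x)/L³ - Pa²b/L²  [x>a] = 3·3²·(3+3·1)·(4-(16/5))/4³ - 3·3²·1/4² = 27/80 kN·m
Load 2 — triangular load w₀=8 kN/m (0→w₀ over full span):
  M_2 = 3w₀Lx/20 - w₀L²/30 - w₀x³/(6L) = 3·8·4·(16/5)/20 - 8·4²/30 - 8·(16/5)³/(6·4) = 64/375 kN·m
Superposition: M = Σ M_i = 3049/6000 kN·m ≈ 0.508167 kN·m

M(16/5) = 3049/6000 kN·m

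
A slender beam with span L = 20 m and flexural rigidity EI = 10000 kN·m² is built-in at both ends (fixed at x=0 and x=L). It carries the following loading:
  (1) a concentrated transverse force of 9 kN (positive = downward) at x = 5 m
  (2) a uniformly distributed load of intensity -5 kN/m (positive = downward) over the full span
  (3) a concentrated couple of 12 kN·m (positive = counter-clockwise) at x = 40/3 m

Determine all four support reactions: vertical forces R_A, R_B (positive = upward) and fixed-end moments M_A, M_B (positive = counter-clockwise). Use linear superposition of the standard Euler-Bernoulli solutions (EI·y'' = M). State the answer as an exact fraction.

Load 1 — point force P=9 kN at a=5 m (b=L-a=15):
  R_A = Pb²(3a+b)/L³ = 9·15²·(3·5+15)/20³ = 243/32 kN
  M_A = Pab²/L² = 9·5·15²/20² = 405/16 kN·m
  R_B = Pa²(a+3b)/L³ = 9·5²·(5+3·15)/20³ = 45/32 kN
  M_B = -Pa²b/L² = -9·5²·15/20² = -135/16 kN·m
Load 2 — uniform load w=-5 kN/m over full span:
  R_A = wL/2 = (-5)·20/2 = -50 kN
  M_A = wL²/12 = (-5)·20²/12 = -500/3 kN·m
  R_B = wL/2 = (-5)·20/2 = -50 kN
  M_B = -wL²/12 = -(-5)·20²/12 = 500/3 kN·m
Load 3 — applied couple M₀=12 kN·m at a=40/3 m (b=L-a=20/3):
  R_A = 6M₀ab/L³ = 6·12·(40/3)·(20/3)/20³ = 4/5 kN
  M_A = M₀b(2a-b)/L² = 12·(20/3)·(2·(40/3)-(20/3))/20² = 4 kN·m
  R_B = -6M₀ab/L³ = -6·12·(40/3)·(20/3)/20³ = -4/5 kN
  M_B = M₀a(2b-a)/L² = 12·(40/3)·(2·(20/3)-(40/3))/20² = 0 kN·m
Superposition: R_A = -6657/160 kN, M_A = -6593/48 kN·m, R_B = -7903/160 kN, M_B = 7595/48 kN·m

R_A = -6657/160 kN, M_A = -6593/48 kN·m, R_B = -7903/160 kN, M_B = 7595/48 kN·m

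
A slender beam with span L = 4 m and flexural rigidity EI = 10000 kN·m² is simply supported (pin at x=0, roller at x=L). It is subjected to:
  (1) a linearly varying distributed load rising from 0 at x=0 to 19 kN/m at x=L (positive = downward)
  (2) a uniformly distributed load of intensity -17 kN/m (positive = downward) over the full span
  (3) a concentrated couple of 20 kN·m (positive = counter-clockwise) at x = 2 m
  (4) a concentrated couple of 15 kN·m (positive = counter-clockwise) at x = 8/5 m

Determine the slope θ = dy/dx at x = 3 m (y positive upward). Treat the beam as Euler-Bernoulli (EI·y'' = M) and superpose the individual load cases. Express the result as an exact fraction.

Load 1 — triangular load w₀=19 kN/m (0→w₀ over full span):
  θ_1 = -w₀(7L⁴-30L²x²+15x⁴)/(360LEI) = -19·(7·4⁴-30·4²·3²+15·3⁴)/(360·4·10000) = 24947/14400000 rad
Load 2 — uniform load w=-17 kN/m over full span:
  θ_2 = -w(L³-6Lx²+4x³)/(24EI) = -(-17)·(4³-6·4·3²+4·3³)/(24·10000) = -187/60000 rad
Load 3 — applied couple M₀=20 kN·m at a=2 m (b=L-a=2):
  θ_3 = (M₀x²/(2L)-M₀(x-a)+C₁)/EI  [x>a] with C₁=M₀(3b²-L²)/(6L)=-10/3 = (20·3²/(2·4)-20·(3-2)+(-10/3))/10000 = -1/12000 rad
Load 4 — applied couple M₀=15 kN·m at a=8/5 m (b=L-a=12/5):
  θ_4 = (M₀x²/(2L)-M₀(x-a)+C₁)/EI  [x>a] with C₁=M₀(3b²-L²)/(6L)=4/5 = (15·3²/(2·4)-15·(3-(8/5))+(4/5))/10000 = -133/400000 rad
Superposition: θ = Σ θ_i = -25921/14400000 rad ≈ -0.001800 rad

θ(3) = -25921/14400000 rad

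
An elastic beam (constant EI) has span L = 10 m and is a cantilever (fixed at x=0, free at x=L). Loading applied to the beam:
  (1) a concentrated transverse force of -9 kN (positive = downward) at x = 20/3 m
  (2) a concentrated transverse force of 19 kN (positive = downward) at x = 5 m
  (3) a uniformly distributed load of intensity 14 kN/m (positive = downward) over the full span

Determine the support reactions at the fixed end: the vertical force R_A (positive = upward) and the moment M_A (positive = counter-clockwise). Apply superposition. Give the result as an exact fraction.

Load 1 — point force P=-9 kN at a=20/3 m (b=L-a=10/3):
  R_A = P = (-9) = -9 kN
  M_A = Pa = (-9)·(20/3) = -60 kN·m
Load 2 — point force P=19 kN at a=5 m (b=L-a=5):
  R_A = P = 19 kN
  M_A = Pa = 19·5 = 95 kN·m
Load 3 — uniform load w=14 kN/m over full span:
  R_A = wL = 14·10 = 140 kN
  M_A = wL²/2 = 14·10²/2 = 700 kN·m
Superposition: R_A = 150 kN, M_A = 735 kN·m

R_A = 150 kN, M_A = 735 kN·m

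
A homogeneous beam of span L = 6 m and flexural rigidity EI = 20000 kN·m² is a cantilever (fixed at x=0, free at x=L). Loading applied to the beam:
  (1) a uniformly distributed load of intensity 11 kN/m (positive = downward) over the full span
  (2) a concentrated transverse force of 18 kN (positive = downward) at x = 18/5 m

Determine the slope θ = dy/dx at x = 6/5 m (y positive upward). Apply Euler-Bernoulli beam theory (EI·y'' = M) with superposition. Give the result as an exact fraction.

θ(6/5) = -1008/78125 rad

Load 1 — uniform load w=11 kN/m over full span:
  θ_1 = -wx(x²-3Lx+3L²)/(6EI) = -11·(6/5)·((6/5)²-3·6·(6/5)+3·6²)/(6·20000) = -6039/625000 rad
Load 2 — point force P=18 kN at a=18/5 m (b=L-a=12/5):
  θ_2 = -Px(2a-x)/(2EI)  [x≤a] = -18·(6/5)·(2·(18/5)-(6/5))/(2·20000) = -81/25000 rad
Superposition: θ = Σ θ_i = -1008/78125 rad ≈ -0.012902 rad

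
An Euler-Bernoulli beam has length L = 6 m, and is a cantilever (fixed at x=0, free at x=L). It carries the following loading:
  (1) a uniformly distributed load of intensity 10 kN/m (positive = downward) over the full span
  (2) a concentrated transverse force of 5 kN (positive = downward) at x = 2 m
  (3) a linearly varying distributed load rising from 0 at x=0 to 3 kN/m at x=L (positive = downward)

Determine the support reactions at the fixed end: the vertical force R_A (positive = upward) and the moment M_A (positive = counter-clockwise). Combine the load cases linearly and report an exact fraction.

R_A = 74 kN, M_A = 226 kN·m

Load 1 — uniform load w=10 kN/m over full span:
  R_A = wL = 10·6 = 60 kN
  M_A = wL²/2 = 10·6²/2 = 180 kN·m
Load 2 — point force P=5 kN at a=2 m (b=L-a=4):
  R_A = P = 5 kN
  M_A = Pa = 5·2 = 10 kN·m
Load 3 — triangular load w₀=3 kN/m (0→w₀ over full span):
  R_A = w₀L/2 = 3·6/2 = 9 kN
  M_A = w₀L²/3 = 3·6²/3 = 36 kN·m
Superposition: R_A = 74 kN, M_A = 226 kN·m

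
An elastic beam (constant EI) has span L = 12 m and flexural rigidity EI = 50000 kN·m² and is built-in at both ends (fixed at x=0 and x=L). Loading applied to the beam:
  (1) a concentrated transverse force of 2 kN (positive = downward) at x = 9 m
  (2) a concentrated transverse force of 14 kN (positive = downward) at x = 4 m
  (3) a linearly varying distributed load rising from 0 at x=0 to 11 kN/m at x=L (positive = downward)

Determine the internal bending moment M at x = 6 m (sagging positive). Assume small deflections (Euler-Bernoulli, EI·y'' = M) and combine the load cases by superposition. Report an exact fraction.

M(6) = 517/12 kN·m

Load 1 — point force P=2 kN at a=9 m (b=L-a=3):
  M_1 = Pb²(3a+b)x/L³ - Pab²/L²  [x≤a] = 2·3²·(3·9+3)·6/12³ - 2·9·3²/12² = 3/4 kN·m
Load 2 — point force P=14 kN at a=4 m (b=L-a=8):
  M_2 = Pa²(a+3b)(L-x)/L³ - Pa²b/L²  [x>a] = 14·4²·(4+3·8)·(12-6)/12³ - 14·4²·8/12² = 28/3 kN·m
Load 3 — triangular load w₀=11 kN/m (0→w₀ over full span):
  M_3 = 3w₀Lx/20 - w₀L²/30 - w₀x³/(6L) = 3·11·12·6/20 - 11·12²/30 - 11·6³/(6·12) = 33 kN·m
Superposition: M = Σ M_i = 517/12 kN·m ≈ 43.083333 kN·m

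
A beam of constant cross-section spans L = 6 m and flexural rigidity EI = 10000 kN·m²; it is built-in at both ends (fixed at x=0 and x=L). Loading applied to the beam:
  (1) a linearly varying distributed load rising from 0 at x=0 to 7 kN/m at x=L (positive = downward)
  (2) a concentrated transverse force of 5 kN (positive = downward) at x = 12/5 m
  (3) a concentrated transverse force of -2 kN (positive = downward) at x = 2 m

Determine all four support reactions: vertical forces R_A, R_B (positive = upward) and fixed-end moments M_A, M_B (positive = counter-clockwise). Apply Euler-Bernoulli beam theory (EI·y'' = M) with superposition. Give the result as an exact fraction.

Load 1 — triangular load w₀=7 kN/m (0→w₀ over full span):
  R_A = 3w₀L/20 = 3·7·6/20 = 63/10 kN
  M_A = w₀L²/30 = 7·6²/30 = 42/5 kN·m
  R_B = 7w₀L/20 = 7·7·6/20 = 147/10 kN
  M_B = -w₀L²/20 = -7·6²/20 = -63/5 kN·m
Load 2 — point force P=5 kN at a=12/5 m (b=L-a=18/5):
  R_A = Pb²(3a+b)/L³ = 5·(18/5)²·(3·(12/5)+(18/5))/6³ = 81/25 kN
  M_A = Pab²/L² = 5·(12/5)·(18/5)²/6² = 108/25 kN·m
  R_B = Pa²(a+3b)/L³ = 5·(12/5)²·((12/5)+3·(18/5))/6³ = 44/25 kN
  M_B = -Pa²b/L² = -5·(12/5)²·(18/5)/6² = -72/25 kN·m
Load 3 — point force P=-2 kN at a=2 m (b=L-a=4):
  R_A = Pb²(3a+b)/L³ = (-2)·4²·(3·2+4)/6³ = -40/27 kN
  M_A = Pab²/L² = (-2)·2·4²/6² = -16/9 kN·m
  R_B = Pa²(a+3b)/L³ = (-2)·2²·(2+3·4)/6³ = -14/27 kN
  M_B = -Pa²b/L² = -(-2)·2²·4/6² = 8/9 kN·m
Superposition: R_A = 10879/1350 kN, M_A = 2462/225 kN·m, R_B = 21521/1350 kN, M_B = -3283/225 kN·m

R_A = 10879/1350 kN, M_A = 2462/225 kN·m, R_B = 21521/1350 kN, M_B = -3283/225 kN·m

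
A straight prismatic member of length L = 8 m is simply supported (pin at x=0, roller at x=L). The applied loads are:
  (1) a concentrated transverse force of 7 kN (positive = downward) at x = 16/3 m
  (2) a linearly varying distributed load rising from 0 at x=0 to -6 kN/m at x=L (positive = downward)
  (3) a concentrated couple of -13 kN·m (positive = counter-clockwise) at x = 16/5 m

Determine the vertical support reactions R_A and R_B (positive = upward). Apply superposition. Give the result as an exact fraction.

Load 1 — point force P=7 kN at a=16/3 m (b=L-a=8/3):
  R_A = Pb/L = 7·(8/3)/8 = 7/3 kN
  R_B = Pa/L = 7·(16/3)/8 = 14/3 kN
Load 2 — triangular load w₀=-6 kN/m (0→w₀ over full span):
  R_A = w₀L/6 = (-6)·8/6 = -8 kN
  R_B = w₀L/3 = (-6)·8/3 = -16 kN
Load 3 — applied couple M₀=-13 kN·m at a=16/5 m (b=L-a=24/5):
  R_A = M₀/L = (-13)/8 = -13/8 kN
  R_B = -M₀/L = -(-13)/8 = 13/8 kN
Superposition: R_A = -175/24 kN, R_B = -233/24 kN

R_A = -175/24 kN, R_B = -233/24 kN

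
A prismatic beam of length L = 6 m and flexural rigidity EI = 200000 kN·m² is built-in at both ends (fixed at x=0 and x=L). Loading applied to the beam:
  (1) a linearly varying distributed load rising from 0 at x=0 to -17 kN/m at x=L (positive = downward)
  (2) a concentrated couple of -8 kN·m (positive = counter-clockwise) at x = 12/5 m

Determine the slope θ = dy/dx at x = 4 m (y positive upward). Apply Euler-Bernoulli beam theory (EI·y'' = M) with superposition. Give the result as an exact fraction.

Load 1 — triangular load w₀=-17 kN/m (0→w₀ over full span):
  θ_1 = -w₀(2x(L-x)(L-2x)(x+2L)+x²(L-x)²)/(120LEI) = -(-17)·(2·4·(6-4)·(6-2·4)·(4+2·6)+4²·(6-4)²)/(120·6·200000) = -119/2250000 rad
Load 2 — applied couple M₀=-8 kN·m at a=12/5 m (b=L-a=18/5):
  θ_2 = (R_Ax²/2 - M_Ax - M₀(x-a))/EI  [x>a] with R_A=-48/25, M_A=-24/25 = ((-48/25)·4²/2 - (-24/25)·4 - (-8)·(4-(12/5)))/200000 = 1/156250 rad
Superposition: θ = Σ θ_i = -523/11250000 rad ≈ -0.000046 rad

θ(4) = -523/11250000 rad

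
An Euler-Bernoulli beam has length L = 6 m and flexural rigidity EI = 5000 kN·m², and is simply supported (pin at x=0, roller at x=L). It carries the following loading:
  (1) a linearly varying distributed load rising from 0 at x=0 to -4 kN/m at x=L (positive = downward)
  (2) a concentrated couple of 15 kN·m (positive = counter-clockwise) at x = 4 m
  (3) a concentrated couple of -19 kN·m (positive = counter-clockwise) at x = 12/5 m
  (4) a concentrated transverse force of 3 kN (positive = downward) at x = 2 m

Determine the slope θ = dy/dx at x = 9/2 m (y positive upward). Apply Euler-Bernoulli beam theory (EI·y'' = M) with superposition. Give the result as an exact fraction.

θ(9/2) = 28939/24000000 rad

Load 1 — triangular load w₀=-4 kN/m (0→w₀ over full span):
  θ_1 = -w₀(7L⁴-30L²x²+15x⁴)/(360LEI) = -(-4)·(7·6⁴-30·6²·(9/2)²+15·(9/2)⁴)/(360·6·5000) = -3939/1600000 rad
Load 2 — applied couple M₀=15 kN·m at a=4 m (b=L-a=2):
  θ_2 = (M₀x²/(2L)-M₀(x-a)+C₁)/EI  [x>a] with C₁=M₀(3b²-L²)/(6L)=-10 = (15·(9/2)²/(2·6)-15·((9/2)-4)+(-10))/5000 = 1/640 rad
Load 3 — applied couple M₀=-19 kN·m at a=12/5 m (b=L-a=18/5):
  θ_3 = (M₀x²/(2L)-M₀(x-a)+C₁)/EI  [x>a] with C₁=M₀(3b²-L²)/(6L)=-38/25 = ((-19)·(9/2)²/(2·6)-(-19)·((9/2)-(12/5))+(-38/25))/5000 = 2527/2000000 rad
Load 4 — point force P=3 kN at a=2 m (b=L-a=4):
  θ_4 = -Pa(2L²-6Lx+3x²+a²)/(6LEI)  [x>a] = -3·2·(2·6²-6·6·(9/2)+3·(9/2)²+2²)/(6·6·5000) = 101/120000 rad
Superposition: θ = Σ θ_i = 28939/24000000 rad ≈ 0.001206 rad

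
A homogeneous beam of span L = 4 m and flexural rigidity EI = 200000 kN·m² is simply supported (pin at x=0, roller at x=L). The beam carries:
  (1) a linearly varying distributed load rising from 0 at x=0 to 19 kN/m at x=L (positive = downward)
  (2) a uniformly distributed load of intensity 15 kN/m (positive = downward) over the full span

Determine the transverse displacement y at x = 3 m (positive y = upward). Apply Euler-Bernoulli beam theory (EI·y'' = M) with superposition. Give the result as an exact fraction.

y(3) = -5681/19200000 m

Load 1 — triangular load w₀=19 kN/m (0→w₀ over full span):
  y_1 = -w₀x(7L⁴-10L²x²+3x⁴)/(360LEI) = -19·3·(7·4⁴-10·4²·3²+3·3⁴)/(360·4·200000) = -2261/19200000 m
Load 2 — uniform load w=15 kN/m over full span:
  y_2 = -wx(L³-2Lx²+x³)/(24EI) = -15·3·(4³-2·4·3²+3³)/(24·200000) = -57/320000 m
Superposition: y = Σ y_i = -5681/19200000 m ≈ -0.000296 m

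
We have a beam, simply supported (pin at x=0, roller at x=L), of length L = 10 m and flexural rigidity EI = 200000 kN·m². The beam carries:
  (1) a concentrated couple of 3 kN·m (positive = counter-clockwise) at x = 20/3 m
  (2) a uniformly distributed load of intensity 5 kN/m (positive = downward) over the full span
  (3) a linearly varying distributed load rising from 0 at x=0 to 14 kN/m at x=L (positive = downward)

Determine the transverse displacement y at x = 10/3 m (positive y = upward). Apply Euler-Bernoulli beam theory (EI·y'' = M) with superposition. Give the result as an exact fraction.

Load 1 — applied couple M₀=3 kN·m at a=20/3 m (b=L-a=10/3):
  y_1 = (M₀x³/(6L)+C₁x)/EI  [x≤a] with C₁=M₀(3b²-L²)/(6L)=-10/3 = (3·(10/3)³/(6·10)+(-10/3)·(10/3))/200000 = -1/21600 m
Load 2 — uniform load w=5 kN/m over full span:
  y_2 = -wx(L³-2Lx²+x³)/(24EI) = -5·(10/3)·(10³-2·10·(10/3)²+(10/3)³)/(24·200000) = -11/3888 m
Load 3 — triangular load w₀=14 kN/m (0→w₀ over full span):
  y_3 = -w₀x(7L⁴-10L²x²+3x⁴)/(360LEI) = -14·(10/3)·(7·10⁴-10·10²·(10/3)²+3·(10/3)⁴)/(360·10·200000) = -14/3645 m
Superposition: y = Σ y_i = -3917/583200 m ≈ -0.006716 m

y(10/3) = -3917/583200 m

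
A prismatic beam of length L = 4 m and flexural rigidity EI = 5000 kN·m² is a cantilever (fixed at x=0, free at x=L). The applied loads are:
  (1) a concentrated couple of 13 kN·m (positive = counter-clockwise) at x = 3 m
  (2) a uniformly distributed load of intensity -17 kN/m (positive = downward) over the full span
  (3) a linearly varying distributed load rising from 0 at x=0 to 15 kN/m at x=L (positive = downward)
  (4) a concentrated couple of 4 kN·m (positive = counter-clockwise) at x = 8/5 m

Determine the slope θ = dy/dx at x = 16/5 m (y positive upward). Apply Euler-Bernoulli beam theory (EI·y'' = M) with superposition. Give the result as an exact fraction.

θ(16/5) = 39937/1875000 rad

Load 1 — applied couple M₀=13 kN·m at a=3 m (b=L-a=1):
  θ_1 = M₀a/EI  [x>a] = 13·3/5000 = 39/5000 rad
Load 2 — uniform load w=-17 kN/m over full span:
  θ_2 = -wx(x²-3Lx+3L²)/(6EI) = -(-17)·(16/5)·((16/5)²-3·4·(16/5)+3·4²)/(6·5000) = 8432/234375 rad
Load 3 — triangular load w₀=15 kN/m (0→w₀ over full span):
  θ_3 = (w₀Lx²/4-w₀L²x/3-w₀x⁴/(24L))/EI = (15·4·(16/5)²/4-15·4²·(16/5)/3-15·(16/5)⁴/(24·4))/5000 = -1856/78125 rad
Load 4 — applied couple M₀=4 kN·m at a=8/5 m (b=L-a=12/5):
  θ_4 = M₀a/EI  [x>a] = 4·(8/5)/5000 = 4/3125 rad
Superposition: θ = Σ θ_i = 39937/1875000 rad ≈ 0.021300 rad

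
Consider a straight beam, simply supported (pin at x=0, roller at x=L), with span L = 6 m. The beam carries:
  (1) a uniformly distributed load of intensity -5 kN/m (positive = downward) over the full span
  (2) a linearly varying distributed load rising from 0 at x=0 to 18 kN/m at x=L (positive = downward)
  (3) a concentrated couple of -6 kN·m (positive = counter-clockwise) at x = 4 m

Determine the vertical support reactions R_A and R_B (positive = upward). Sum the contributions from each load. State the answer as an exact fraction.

Load 1 — uniform load w=-5 kN/m over full span:
  R_A = wL/2 = (-5)·6/2 = -15 kN
  R_B = wL/2 = (-5)·6/2 = -15 kN
Load 2 — triangular load w₀=18 kN/m (0→w₀ over full span):
  R_A = w₀L/6 = 18·6/6 = 18 kN
  R_B = w₀L/3 = 18·6/3 = 36 kN
Load 3 — applied couple M₀=-6 kN·m at a=4 m (b=L-a=2):
  R_A = M₀/L = (-6)/6 = -1 kN
  R_B = -M₀/L = -(-6)/6 = 1 kN
Superposition: R_A = 2 kN, R_B = 22 kN

R_A = 2 kN, R_B = 22 kN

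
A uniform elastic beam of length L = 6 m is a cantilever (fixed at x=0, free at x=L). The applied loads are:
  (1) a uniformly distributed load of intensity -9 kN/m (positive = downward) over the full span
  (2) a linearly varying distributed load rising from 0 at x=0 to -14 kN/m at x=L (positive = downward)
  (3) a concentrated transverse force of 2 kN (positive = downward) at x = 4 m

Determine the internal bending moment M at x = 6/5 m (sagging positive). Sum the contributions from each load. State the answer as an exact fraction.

Load 1 — uniform load w=-9 kN/m over full span:
  M_1 = -w(L-x)²/2 = -(-9)·(6-(6/5))²/2 = 2592/25 kN·m
Load 2 — triangular load w₀=-14 kN/m (0→w₀ over full span):
  M_2 = w₀Lx/2 - w₀L²/3 - w₀x³/(6L) = (-14)·6·(6/5)/2 - (-14)·6²/3 - (-14)·(6/5)³/(6·6) = 14784/125 kN·m
Load 3 — point force P=2 kN at a=4 m (b=L-a=2):
  M_3 = -P(a-x)  [x≤a] = -2·(4-(6/5)) = -28/5 kN·m
Superposition: M = Σ M_i = 27044/125 kN·m ≈ 216.352000 kN·m

M(6/5) = 27044/125 kN·m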